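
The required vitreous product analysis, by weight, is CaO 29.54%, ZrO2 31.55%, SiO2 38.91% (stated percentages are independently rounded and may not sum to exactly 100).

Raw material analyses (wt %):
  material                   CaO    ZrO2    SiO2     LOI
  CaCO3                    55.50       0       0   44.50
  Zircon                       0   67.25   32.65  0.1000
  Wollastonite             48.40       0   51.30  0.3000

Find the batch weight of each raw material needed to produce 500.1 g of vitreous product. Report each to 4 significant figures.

Batch per 500.1 g vitreous product:
  CaCO3: 65.61 g
  Zircon: 234.6 g
  Wollastonite: 230.0 g
Total batch = 530.2 g; LOI loss = 30.12 g; yield = 94.32%

Working values are shown (rounded to four significant digits) in the working; every computation holds full precision from start to finish — every reported figure takes a single rounding; all derived quantities, including the totals, the three compositions, ignition loss, net glass mass, the yield, are re-derived from the batch weights for 500.1 g of glass at full precision as written in the problem or the answer.
Target oxide masses per 500.1 g vitreous product:
  CaO: 29.54% × 500.1 = 147.7 g
  ZrO2: 31.55% × 500.1 = 157.8 g
  SiO2: 38.91% × 500.1 = 194.6 g
Oxide-by-oxide audit applying the batch weights above, on the stated basis (every target is met by its sum up to rounding of the answer):
  CaO: 65.61·0.5550 + 230.0·0.4840 = 147.7 g (target 147.7 g)
  ZrO2: 234.6·0.6725 = 157.8 g (target 157.8 g)
  SiO2: 234.6·0.3265 + 230.0·0.5130 = 194.6 g (target 194.6 g)
The glass-mass cross-check: Σ batch − LOI loss = 500.1 g (oxide target masses add up to 500.1 g; the stated basis being 500.1 g — gaps are rounding artifacts).
Whole-batch sum: Σ batch = 530.2 g; loss to ignition Σ batch·LOI = 30.12 g; as yield: glass ÷ batch → 94.32%.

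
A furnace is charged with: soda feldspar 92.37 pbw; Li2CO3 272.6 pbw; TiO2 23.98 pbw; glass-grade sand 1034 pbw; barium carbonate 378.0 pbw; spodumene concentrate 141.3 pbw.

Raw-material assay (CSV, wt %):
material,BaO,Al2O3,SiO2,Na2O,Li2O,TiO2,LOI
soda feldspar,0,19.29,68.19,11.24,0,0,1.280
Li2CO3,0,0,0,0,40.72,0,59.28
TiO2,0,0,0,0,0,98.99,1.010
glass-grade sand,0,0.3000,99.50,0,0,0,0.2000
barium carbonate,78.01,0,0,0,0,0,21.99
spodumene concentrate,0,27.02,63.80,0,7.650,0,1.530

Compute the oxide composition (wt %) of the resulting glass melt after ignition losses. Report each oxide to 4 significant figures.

Glass mass = 1692 pbw (batch 1942 − LOI 250.4).
Composition: BaO 17.43%, Al2O3 3.493%, SiO2 69.86%, Na2O 0.6137%, Li2O 7.200%, TiO2 1.403%

All internal work runs at full float precision in all steps. The intermediate values are printed rounded to 4 significant figures across the worked steps; every reported value takes a single rounding. Derived quantities are recomputed at full precision (ignition loss, the yield, the six compositions, net glass mass, totals) from the batch weights for 1692 pbw of glass as set out in the problem or answer text.
Mass of each oxide from the mix:
  BaO: 378.0·0.7801 = 294.9 pbw
  Al2O3: 92.37·0.1929 + 1034·0.003000 + 141.3·0.2702 = 59.10 pbw
  SiO2: 92.37·0.6819 + 1034·0.9950 + 141.3·0.6380 = 1182 pbw
  Na2O: 92.37·0.1124 = 10.38 pbw
  Li2O: 272.6·0.4072 + 141.3·0.07650 = 121.8 pbw
  TiO2: 23.98·0.9899 = 23.74 pbw
LOI: 92.37·0.01280 + 272.6·0.5928 + 23.98·0.01010 + 1034·0.002000 + 378.0·0.2199 + 141.3·0.01530 = 250.4 pbw
Glass mass = batch − LOI = 1942 − 250.4 = 1692 pbw (equal to the oxide-mass sum)
wt % = oxide mass / glass mass × 100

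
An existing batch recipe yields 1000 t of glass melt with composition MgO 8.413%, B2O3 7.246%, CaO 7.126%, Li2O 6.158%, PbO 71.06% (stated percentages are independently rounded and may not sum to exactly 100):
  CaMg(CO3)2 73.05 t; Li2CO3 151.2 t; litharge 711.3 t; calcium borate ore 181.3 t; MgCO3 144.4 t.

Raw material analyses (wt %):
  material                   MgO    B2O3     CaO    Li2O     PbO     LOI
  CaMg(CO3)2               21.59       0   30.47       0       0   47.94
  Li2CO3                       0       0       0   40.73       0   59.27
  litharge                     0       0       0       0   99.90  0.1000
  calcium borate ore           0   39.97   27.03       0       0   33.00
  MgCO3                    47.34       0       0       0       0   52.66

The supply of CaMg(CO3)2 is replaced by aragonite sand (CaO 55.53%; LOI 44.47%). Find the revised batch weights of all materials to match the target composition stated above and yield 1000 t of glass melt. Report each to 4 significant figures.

Revised batch per 1000 t glass melt:
  aragonite sand: 40.08 t
  Li2CO3: 151.2 t
  litharge: 711.3 t
  calcium borate ore: 181.3 t
  MgCO3: 177.7 t
Total batch = 1262 t; LOI loss = 261.6 t

Mid-chain values are shown rounded to 4 significant figures alongside each step — all internal work runs at exact precision in all steps — each reported figure carries a single rounding; the derived quantities, which include totals, glass mass, the yield, five oxide percentages, LOI, are rebuilt at full precision, as they appear in the problem or answer text, using the weight values on 1000 t of glass.
Oxide-by-oxide targets in 1000 t glass melt:
  MgO: 8.413% × 1000 = 84.13 t
  B2O3: 7.246% × 1000 = 72.46 t
  CaO: 7.126% × 1000 = 71.26 t
  Li2O: 6.158% × 1000 = 61.58 t
  PbO: 71.06% × 1000 = 710.6 t
Per-oxide balance check with the batch weights as given, against the basis in use (sums match the target masses within answer rounding):
  MgO: 177.7·0.4734 = 84.12 t (target 84.13 t)
  B2O3: 181.3·0.3997 = 72.47 t (target 72.46 t)
  CaO: 40.08·0.5553 + 181.3·0.2703 = 71.26 t (target 71.26 t)
  Li2O: 151.2·0.4073 = 61.58 t (target 61.58 t)
  PbO: 711.3·0.9990 = 710.6 t (target 710.6 t)
Glass-mass sanity pass: total charge less LOI = 1000 t (targets for the oxides total 1000 t; with the basis standing at 1000 t — a pure rounding effect).
Adding the batch up: Σ batch = 1262 t; LOI loss = Σ batch·LOI = 261.6 t; yield, glass over the total, = 79.27%.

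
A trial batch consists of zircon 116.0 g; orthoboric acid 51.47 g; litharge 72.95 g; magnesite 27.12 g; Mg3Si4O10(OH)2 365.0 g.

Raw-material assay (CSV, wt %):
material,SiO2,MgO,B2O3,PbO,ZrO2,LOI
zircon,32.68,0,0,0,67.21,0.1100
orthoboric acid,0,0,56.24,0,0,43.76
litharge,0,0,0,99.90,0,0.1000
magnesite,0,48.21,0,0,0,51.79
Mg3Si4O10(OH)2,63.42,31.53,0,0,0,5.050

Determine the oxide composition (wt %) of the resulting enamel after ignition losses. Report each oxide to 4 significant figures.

Glass mass = 577.3 g (batch 632.5 − LOI 55.20).
Composition: SiO2 46.66%, MgO 22.20%, B2O3 5.014%, PbO 12.62%, ZrO2 13.50%

Working values are printed, with 4-significant-figure rounding, alongside each step; all internal work maintains full precision at every stage — every reported number is rounded exactly once. The derived quantities (five oxide percentages, glass mass, yield, totals, ignition loss) are re-derived in full float precision from the weighed amounts per 577.3 g of glass, as given in the problem or answer text.
Per-oxide mass from batch:
  SiO2: 116.0·0.3268 + 365.0·0.6342 = 269.4 g
  MgO: 27.12·0.4821 + 365.0·0.3153 = 128.2 g
  B2O3: 51.47·0.5624 = 28.95 g
  PbO: 72.95·0.9990 = 72.88 g
  ZrO2: 116.0·0.6721 = 77.96 g
LOI: 116.0·0.001100 + 51.47·0.4376 + 72.95·0.001000 + 27.12·0.5179 + 365.0·0.05050 = 55.20 g
Glass = total batch minus LOI = 632.5 − 55.20 = 577.3 g (the oxide masses sum to this)
wt %: oxide over glass, times 100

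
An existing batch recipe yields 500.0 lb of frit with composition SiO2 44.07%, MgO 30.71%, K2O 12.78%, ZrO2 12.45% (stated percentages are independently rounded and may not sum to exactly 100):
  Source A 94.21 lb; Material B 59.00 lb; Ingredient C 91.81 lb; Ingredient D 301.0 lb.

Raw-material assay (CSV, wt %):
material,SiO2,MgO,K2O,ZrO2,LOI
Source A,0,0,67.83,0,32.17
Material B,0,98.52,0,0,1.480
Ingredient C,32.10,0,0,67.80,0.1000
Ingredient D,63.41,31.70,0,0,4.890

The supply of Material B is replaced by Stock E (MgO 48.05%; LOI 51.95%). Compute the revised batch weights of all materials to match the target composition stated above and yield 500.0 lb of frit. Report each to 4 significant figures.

Mid-chain values are rounded to 4 significant digits as shown — full float precision is maintained through every step. Each reported value is rounded exactly once; derived quantities are carried from the batch weights per 500.0 lb of glass at exact precision (the totals, net glass mass, ignition loss, four oxide percentages, yield), exactly as shown in problem or answer.
The oxide mass targets at 500.0 lb frit:
  SiO2: 44.07% × 500.0 = 220.4 lb
  MgO: 30.71% × 500.0 = 153.6 lb
  K2O: 12.78% × 500.0 = 63.90 lb
  ZrO2: 12.45% × 500.0 = 62.25 lb
Sums-versus-targets review on the weights just shown, relative to the basis at hand (each sum matches its target mass up to rounding of the answer):
  SiO2: 91.81·0.3210 + 301.0·0.6341 = 220.3 lb (target 220.4 lb)
  MgO: 121.0·0.4805 + 301.0·0.3170 = 153.6 lb (target 153.6 lb)
  K2O: 94.21·0.6783 = 63.90 lb (target 63.90 lb)
  ZrO2: 91.81·0.6780 = 62.25 lb (target 62.25 lb)
Glass mass check: batch total minus LOI = 500.0 lb (per-oxide target masses sum to 500.0 lb; stated basis 500.0 lb — any gap is answer rounding).
Total batch = Σ batch = 608.0 lb; loss to ignition Σ batch·LOI = 108.0 lb; glass ÷ batch gives a yield of 82.24%.

Revised batch per 500.0 lb frit:
  Source A: 94.21 lb
  Stock E: 121.0 lb
  Ingredient C: 91.81 lb
  Ingredient D: 301.0 lb
Total batch = 608.0 lb; LOI loss = 108.0 lb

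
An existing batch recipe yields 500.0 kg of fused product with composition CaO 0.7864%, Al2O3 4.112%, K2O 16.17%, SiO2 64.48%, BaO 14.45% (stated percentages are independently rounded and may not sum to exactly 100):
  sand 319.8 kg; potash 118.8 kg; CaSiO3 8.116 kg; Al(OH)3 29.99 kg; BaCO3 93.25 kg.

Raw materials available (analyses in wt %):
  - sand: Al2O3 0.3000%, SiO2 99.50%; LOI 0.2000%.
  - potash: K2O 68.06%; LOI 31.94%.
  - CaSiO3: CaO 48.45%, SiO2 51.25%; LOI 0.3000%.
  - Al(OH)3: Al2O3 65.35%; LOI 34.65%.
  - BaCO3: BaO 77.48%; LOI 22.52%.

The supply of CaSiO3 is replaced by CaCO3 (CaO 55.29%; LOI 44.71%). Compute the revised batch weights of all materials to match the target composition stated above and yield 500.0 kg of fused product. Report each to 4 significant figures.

Revised batch per 500.0 kg fused product:
  sand: 324.0 kg
  potash: 118.8 kg
  CaCO3: 7.112 kg
  Al(OH)3: 29.97 kg
  BaCO3: 93.25 kg
Total batch = 573.1 kg; LOI loss = 73.16 kg

Rounding to 4 significant digits governs each intermediate as shown. All arithmetic holds exact precision through every step — each reported value is rounded only once — derived quantities (glass mass, the yield, five oxide percentages, totals, ignition loss) are computed from the batch weights at 500.0 kg of glass in full precision, exactly as printed in the problem or answer text.
The oxide mass targets at 500.0 kg fused product:
  CaO: 0.7864% × 500.0 = 3.932 kg
  Al2O3: 4.112% × 500.0 = 20.56 kg
  K2O: 16.17% × 500.0 = 80.85 kg
  SiO2: 64.48% × 500.0 = 322.4 kg
  BaO: 14.45% × 500.0 = 72.25 kg
Balance tally, oxide-wise, using the reported weights, per the basis as stated (each sum matches its target mass within answer rounding):
  CaO: 7.112·0.5529 = 3.932 kg (target 3.932 kg)
  Al2O3: 324.0·0.003000 + 29.97·0.6535 = 20.56 kg (target 20.56 kg)
  K2O: 118.8·0.6806 = 80.86 kg (target 80.85 kg)
  SiO2: 324.0·0.9950 = 322.4 kg (target 322.4 kg)
  BaO: 93.25·0.7748 = 72.25 kg (target 72.25 kg)
Glass-mass sanity pass: net batch after ignition = 500.0 kg (per-oxide target masses sum to 500.0 kg; against the stated basis, 500.0 kg — rounding explains the deltas).
Total batch = Σ batch = 573.1 kg; Σ batch·LOI gives LOI loss = 73.16 kg; yield: glass divided by total = 87.24%.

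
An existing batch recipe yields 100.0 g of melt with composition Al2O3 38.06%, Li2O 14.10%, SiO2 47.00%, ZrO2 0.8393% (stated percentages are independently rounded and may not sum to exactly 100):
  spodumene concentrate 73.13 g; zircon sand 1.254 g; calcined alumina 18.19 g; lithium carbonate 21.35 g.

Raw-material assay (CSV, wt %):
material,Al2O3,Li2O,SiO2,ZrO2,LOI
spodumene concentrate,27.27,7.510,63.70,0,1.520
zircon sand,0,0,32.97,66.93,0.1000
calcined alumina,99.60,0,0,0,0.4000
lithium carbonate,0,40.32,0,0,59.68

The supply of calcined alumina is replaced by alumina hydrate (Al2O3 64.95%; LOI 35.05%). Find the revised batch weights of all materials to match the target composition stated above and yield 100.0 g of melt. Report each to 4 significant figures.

The intermediate values are shown (rounded to 4 significant digits) in the printout — the whole derivation keeps full precision at every stage; a single rounding yields every reported number — derived quantities, including four oxide percentages, ignition loss, the yield, glass mass, totals, are carried from the batch weights on 100.0 g of glass at full precision as quoted within the problem or the answer.
Oxide mass targets, per 100.0 g melt:
  Al2O3: 38.06% × 100.0 = 38.06 g
  Li2O: 14.10% × 100.0 = 14.10 g
  SiO2: 47.00% × 100.0 = 47.00 g
  ZrO2: 0.8393% × 100.0 = 0.8393 g
Verifying the oxide balance per the reported batch figures, at the basis given (summed amounts equal target values given rounding of the digits):
  Al2O3: 73.13·0.2727 + 27.89·0.6495 = 38.06 g (target 38.06 g)
  Li2O: 73.13·0.07510 + 21.35·0.4032 = 14.10 g (target 14.10 g)
  SiO2: 73.13·0.6370 + 1.254·0.3297 = 47.00 g (target 47.00 g)
  ZrO2: 1.254·0.6693 = 0.8393 g (target 0.8393 g)
Glass-mass sanity pass: the batch minus its LOI: 99.99 g (summing oxide targets gives 100.0 g; basis as stated: 100.0 g — differing by rounding only).
Summing the batch: Σ batch = 123.6 g; Σ batch·LOI gives LOI loss = 23.63 g; glass ÷ batch gives a yield of 80.89%.

Revised batch per 100.0 g melt:
  spodumene concentrate: 73.13 g
  zircon sand: 1.254 g
  alumina hydrate: 27.89 g
  lithium carbonate: 21.35 g
Total batch = 123.6 g; LOI loss = 23.63 g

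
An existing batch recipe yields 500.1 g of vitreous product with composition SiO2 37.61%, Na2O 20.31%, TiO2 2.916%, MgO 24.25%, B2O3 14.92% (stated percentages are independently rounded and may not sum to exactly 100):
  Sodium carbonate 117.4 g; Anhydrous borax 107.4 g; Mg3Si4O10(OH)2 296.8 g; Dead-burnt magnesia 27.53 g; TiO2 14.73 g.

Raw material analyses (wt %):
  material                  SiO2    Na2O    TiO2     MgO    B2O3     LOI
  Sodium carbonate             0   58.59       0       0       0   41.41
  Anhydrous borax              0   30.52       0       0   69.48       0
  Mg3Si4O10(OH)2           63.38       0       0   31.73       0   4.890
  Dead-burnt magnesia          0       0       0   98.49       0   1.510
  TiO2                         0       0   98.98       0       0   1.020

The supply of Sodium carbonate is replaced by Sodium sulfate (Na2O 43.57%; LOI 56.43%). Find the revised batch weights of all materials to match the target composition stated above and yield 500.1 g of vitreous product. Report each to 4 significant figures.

Revised batch per 500.1 g vitreous product:
  Sodium sulfate: 157.9 g
  Anhydrous borax: 107.4 g
  Mg3Si4O10(OH)2: 296.8 g
  Dead-burnt magnesia: 27.53 g
  TiO2: 14.73 g
Total batch = 604.4 g; LOI loss = 104.2 g

All internal work carries full precision through the solve; intermediates are printed rounded to four significant figures across the worked steps — exactly one rounding is applied to every reported number; derived quantities are computed in exact precision (five oxide percentages, the yield, glass mass, the totals, LOI) from the batch weights on 500.1 g of glass precisely as stated by either problem or answer.
Oxide mass targets, per 500.1 g vitreous product:
  SiO2: 37.61% × 500.1 = 188.1 g
  Na2O: 20.31% × 500.1 = 101.6 g
  TiO2: 2.916% × 500.1 = 14.58 g
  MgO: 24.25% × 500.1 = 121.3 g
  B2O3: 14.92% × 500.1 = 74.61 g
Mass-balance tally per oxide working from each reported weight, at the basis given (sum by sum, the targets are met inside rounding margins):
  SiO2: 296.8·0.6338 = 188.1 g (target 188.1 g)
  Na2O: 157.9·0.4357 + 107.4·0.3052 = 101.6 g (target 101.6 g)
  TiO2: 14.73·0.9898 = 14.58 g (target 14.58 g)
  MgO: 296.8·0.3173 + 27.53·0.9849 = 121.3 g (target 121.3 g)
  B2O3: 107.4·0.6948 = 74.62 g (target 74.61 g)
Glass-mass closure: net batch after ignition = 500.2 g (targets for the oxides total 500.1 g; with the basis standing at 500.1 g — gaps are rounding artifacts).
Adding the batch up: Σ batch = 604.4 g; Σ batch·LOI gives LOI loss = 104.2 g; yield = glass ÷ total batch = 82.76%.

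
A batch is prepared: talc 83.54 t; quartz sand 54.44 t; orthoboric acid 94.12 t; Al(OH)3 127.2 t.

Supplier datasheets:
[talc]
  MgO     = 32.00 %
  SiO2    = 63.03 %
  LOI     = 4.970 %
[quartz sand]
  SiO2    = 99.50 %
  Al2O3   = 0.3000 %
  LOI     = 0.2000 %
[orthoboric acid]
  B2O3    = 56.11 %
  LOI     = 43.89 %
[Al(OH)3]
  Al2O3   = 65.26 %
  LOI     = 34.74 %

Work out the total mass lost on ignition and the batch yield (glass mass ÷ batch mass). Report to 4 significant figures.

Mid-chain values are displayed rounded to four significant digits as written — each numeric step maintains full precision at each step. Exactly one rounding goes into each reported value; the derived quantities, which include totals, yield, glass mass, LOI, four oxide percentages, are recomputed in exact precision, as written in the question or the answer, from the batch weights for 269.5 t of glass.
Loss on ignition, line by line:
  talc: 83.54 × 0.04970 = 4.152 t
  quartz sand: 54.44 × 0.002000 = 0.1089 t
  orthoboric acid: 94.12 × 0.4389 = 41.31 t
  Al(OH)3: 127.2 × 0.3474 = 44.19 t
Total LOI = 89.76 t
Glass = batch − LOI = 359.3 − 89.76 = 269.5 t

LOI loss = 89.76 t; glass = 269.5 t; yield = 75.02%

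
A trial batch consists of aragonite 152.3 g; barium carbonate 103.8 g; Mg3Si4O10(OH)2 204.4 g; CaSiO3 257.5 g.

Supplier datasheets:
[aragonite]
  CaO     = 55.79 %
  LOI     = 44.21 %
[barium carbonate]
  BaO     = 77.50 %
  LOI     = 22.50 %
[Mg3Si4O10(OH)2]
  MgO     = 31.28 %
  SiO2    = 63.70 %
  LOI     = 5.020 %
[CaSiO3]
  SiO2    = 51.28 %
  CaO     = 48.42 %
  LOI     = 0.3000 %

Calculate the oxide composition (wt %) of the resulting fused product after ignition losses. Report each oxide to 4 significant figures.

Glass mass = 616.3 g (batch 718.0 − LOI 101.7).
Composition: MgO 10.37%, SiO2 42.55%, CaO 34.02%, BaO 13.05%

Intermediates appear rounded to 4 significant digits within the worked lines — the working math runs at full precision from start to finish — exactly one rounding lands on every reported figure. The derived quantities (ignition loss, glass mass, totals, the four compositions, yield) are rebuilt in full precision from the weighed amounts on 616.3 g of glass, exactly as printed in either problem or answer.
Oxide-by-oxide delivered mass:
  MgO: 204.4·0.3128 = 63.94 g
  SiO2: 204.4·0.6370 + 257.5·0.5128 = 262.2 g
  CaO: 152.3·0.5579 + 257.5·0.4842 = 209.6 g
  BaO: 103.8·0.7750 = 80.44 g
LOI: 152.3·0.4421 + 103.8·0.2250 + 204.4·0.05020 + 257.5·0.003000 = 101.7 g
batch − LOI leaves glass = 718.0 − 101.7 = 616.3 g (matching Σ of the oxides)
each wt % is 100 × oxide ÷ glass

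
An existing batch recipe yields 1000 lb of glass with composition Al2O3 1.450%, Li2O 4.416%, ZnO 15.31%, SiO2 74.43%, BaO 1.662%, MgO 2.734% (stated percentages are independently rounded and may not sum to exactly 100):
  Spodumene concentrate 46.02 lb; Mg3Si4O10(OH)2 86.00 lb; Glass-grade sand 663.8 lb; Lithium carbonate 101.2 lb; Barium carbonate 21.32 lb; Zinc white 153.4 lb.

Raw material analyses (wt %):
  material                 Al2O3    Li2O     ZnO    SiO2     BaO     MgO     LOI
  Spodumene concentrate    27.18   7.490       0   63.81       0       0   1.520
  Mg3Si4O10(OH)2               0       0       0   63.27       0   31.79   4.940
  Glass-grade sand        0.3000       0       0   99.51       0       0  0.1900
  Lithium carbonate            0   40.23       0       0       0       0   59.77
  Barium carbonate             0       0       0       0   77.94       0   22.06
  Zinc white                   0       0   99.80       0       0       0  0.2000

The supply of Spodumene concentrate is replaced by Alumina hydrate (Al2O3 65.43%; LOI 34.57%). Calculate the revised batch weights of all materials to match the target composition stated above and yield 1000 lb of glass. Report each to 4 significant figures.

The whole derivation carries exact precision at every stage; intermediates appear, rounded to 4 significant digits, in the printout — a single rounding yields every reported result; derived quantities, which include the six compositions, ignition loss, the totals, yield, glass mass, are re-derived at full precision, as quoted within question or answer, starting from the weights for 1000 lb of glass.
Oxide mass targets, per 1000 lb glass:
  Al2O3: 1.450% × 1000 = 14.50 lb
  Li2O: 4.416% × 1000 = 44.16 lb
  ZnO: 15.31% × 1000 = 153.1 lb
  SiO2: 74.43% × 1000 = 744.3 lb
  BaO: 1.662% × 1000 = 16.62 lb
  MgO: 2.734% × 1000 = 27.34 lb
Per-oxide balance check on the weights just shown, per the basis as stated (sum by sum, the targets are met up to rounding of the answer):
  Al2O3: 18.98·0.6543 + 693.3·0.003000 = 14.50 lb (target 14.50 lb)
  Li2O: 109.8·0.4023 = 44.17 lb (target 44.16 lb)
  ZnO: 153.4·0.9980 = 153.1 lb (target 153.1 lb)
  SiO2: 86.00·0.6327 + 693.3·0.9951 = 744.3 lb (target 744.3 lb)
  BaO: 21.32·0.7794 = 16.62 lb (target 16.62 lb)
  MgO: 86.00·0.3179 = 27.34 lb (target 27.34 lb)
Consistency of the glass mass: the batch minus its LOI: 1000 lb (per-oxide target masses sum to 1000 lb; the stated basis being 1000 lb — a pure rounding effect).
Summing the batch: Σ batch = 1083 lb; the LOI term Σ batch·LOI equals 82.76 lb; yield, glass over the total, = 92.36%.

Revised batch per 1000 lb glass:
  Alumina hydrate: 18.98 lb
  Mg3Si4O10(OH)2: 86.00 lb
  Glass-grade sand: 693.3 lb
  Lithium carbonate: 109.8 lb
  Barium carbonate: 21.32 lb
  Zinc white: 153.4 lb
Total batch = 1083 lb; LOI loss = 82.76 lb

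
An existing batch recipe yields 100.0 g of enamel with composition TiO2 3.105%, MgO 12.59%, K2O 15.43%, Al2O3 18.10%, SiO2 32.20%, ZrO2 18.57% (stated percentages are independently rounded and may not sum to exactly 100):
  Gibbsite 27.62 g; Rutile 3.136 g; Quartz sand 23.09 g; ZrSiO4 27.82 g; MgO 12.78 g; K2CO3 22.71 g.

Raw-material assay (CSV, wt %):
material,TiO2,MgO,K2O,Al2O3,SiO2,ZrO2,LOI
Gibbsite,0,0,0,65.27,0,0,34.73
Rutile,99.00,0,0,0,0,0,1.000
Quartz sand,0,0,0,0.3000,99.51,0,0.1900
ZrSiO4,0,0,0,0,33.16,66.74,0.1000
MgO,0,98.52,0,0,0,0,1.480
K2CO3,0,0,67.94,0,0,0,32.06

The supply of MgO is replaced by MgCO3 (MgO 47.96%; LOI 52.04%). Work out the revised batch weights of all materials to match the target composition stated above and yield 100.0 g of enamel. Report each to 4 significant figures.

Revised batch per 100.0 g enamel:
  Gibbsite: 27.62 g
  Rutile: 3.136 g
  Quartz sand: 23.09 g
  ZrSiO4: 27.82 g
  MgCO3: 26.25 g
  K2CO3: 22.71 g
Total batch = 130.6 g; LOI loss = 30.64 g

The whole derivation holds full precision throughout; the intermediate values appear rounded to four significant digits alongside each step — every reported result carries a single rounding. The derived quantities, including ignition loss, net glass mass, the totals, the six compositions, the yield, are computed starting from the weights on 100.0 g of glass in full precision, exactly as shown in the problem or the answer.
Target masses of each oxide per 100.0 g enamel:
  TiO2: 3.105% × 100.0 = 3.105 g
  MgO: 12.59% × 100.0 = 12.59 g
  K2O: 15.43% × 100.0 = 15.43 g
  Al2O3: 18.10% × 100.0 = 18.10 g
  SiO2: 32.20% × 100.0 = 32.20 g
  ZrO2: 18.57% × 100.0 = 18.57 g
Sums-versus-targets review per the reported batch figures, relative to the basis at hand (oxide sums agree with the targets given rounding of the digits):
  TiO2: 3.136·0.9900 = 3.105 g (target 3.105 g)
  MgO: 26.25·0.4796 = 12.59 g (target 12.59 g)
  K2O: 22.71·0.6794 = 15.43 g (target 15.43 g)
  Al2O3: 27.62·0.6527 + 23.09·0.003000 = 18.10 g (target 18.10 g)
  SiO2: 23.09·0.9951 + 27.82·0.3316 = 32.20 g (target 32.20 g)
  ZrO2: 27.82·0.6674 = 18.57 g (target 18.57 g)
Glass-mass sanity pass: the batch minus its LOI: 99.99 g (the Σ of target masses is 100.0 g; with the basis standing at 100.0 g — gaps are rounding artifacts).
Summing the batch: Σ batch = 130.6 g; ignition loss, Σ(batch × LOI) = 30.64 g; the yield ratio, glass ÷ batch: 76.55%.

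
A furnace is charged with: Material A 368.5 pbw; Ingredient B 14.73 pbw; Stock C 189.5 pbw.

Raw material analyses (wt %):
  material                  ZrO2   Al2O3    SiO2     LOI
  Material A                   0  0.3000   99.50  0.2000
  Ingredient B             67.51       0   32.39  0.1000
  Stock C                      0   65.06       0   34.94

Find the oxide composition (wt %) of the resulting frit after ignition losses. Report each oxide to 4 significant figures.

Every computation carries full precision throughout — intermediates are displayed (rounded to 4 significant digits) as written; every reported number is rounded just once. The derived quantities (ignition loss, glass mass, the yield, the three compositions, totals) are recomputed in full precision using the weight values for 505.8 pbw of glass exactly as shown in problem or answer.
What the batch supplies per oxide:
  ZrO2: 14.73·0.6751 = 9.944 pbw
  Al2O3: 368.5·0.003000 + 189.5·0.6506 = 124.4 pbw
  SiO2: 368.5·0.9950 + 14.73·0.3239 = 371.4 pbw
LOI: 368.5·0.002000 + 14.73·0.001000 + 189.5·0.3494 = 66.96 pbw
Glass mass = batch − LOI = 572.7 − 66.96 = 505.8 pbw (= the summed oxide contributions)
percent by weight: oxide/glass ×100

Glass mass = 505.8 pbw (batch 572.7 − LOI 66.96).
Composition: ZrO2 1.966%, Al2O3 24.60%, SiO2 73.44%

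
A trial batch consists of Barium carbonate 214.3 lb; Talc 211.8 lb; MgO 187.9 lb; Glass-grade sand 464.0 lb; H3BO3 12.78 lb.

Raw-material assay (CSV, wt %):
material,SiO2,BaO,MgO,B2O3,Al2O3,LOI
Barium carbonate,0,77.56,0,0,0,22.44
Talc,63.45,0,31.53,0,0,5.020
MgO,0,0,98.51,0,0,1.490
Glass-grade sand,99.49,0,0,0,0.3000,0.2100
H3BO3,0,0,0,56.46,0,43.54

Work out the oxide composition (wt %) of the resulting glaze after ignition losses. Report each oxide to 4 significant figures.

All internal work runs at full precision in all steps. In-progress results are shown, rounded to four significant digits, within the worked lines — every reported result undergoes a single rounding. Derived quantities are computed in exact precision (net glass mass, the five compositions, the totals, LOI, the yield) from the batch weights on 1023 lb of glass, as set out in the question or the answer.
Oxide-by-oxide delivered mass:
  SiO2: 211.8·0.6345 + 464.0·0.9949 = 596.0 lb
  BaO: 214.3·0.7756 = 166.2 lb
  MgO: 211.8·0.3153 + 187.9·0.9851 = 251.9 lb
  B2O3: 12.78·0.5646 = 7.216 lb
  Al2O3: 464.0·0.003000 = 1.392 lb
LOI: 214.3·0.2244 + 211.8·0.05020 + 187.9·0.01490 + 464.0·0.002100 + 12.78·0.4354 = 68.06 lb
Glass mass = batch − LOI = 1091 − 68.06 = 1023 lb (= the summed oxide contributions)
oxide / glass × 100 gives the wt %

Glass mass = 1023 lb (batch 1091 − LOI 68.06).
Composition: SiO2 58.28%, BaO 16.25%, MgO 24.63%, B2O3 0.7055%, Al2O3 0.1361%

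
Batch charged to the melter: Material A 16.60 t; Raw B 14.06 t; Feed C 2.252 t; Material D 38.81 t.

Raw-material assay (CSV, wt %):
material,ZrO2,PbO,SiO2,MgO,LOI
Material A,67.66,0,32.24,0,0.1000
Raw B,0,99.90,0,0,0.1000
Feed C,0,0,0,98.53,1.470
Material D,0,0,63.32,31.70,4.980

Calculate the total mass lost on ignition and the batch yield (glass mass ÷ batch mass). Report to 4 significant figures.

Values along the way are shown, rounded to 4 significant figures, across the worked steps; the whole derivation holds full precision at each step; every reported figure takes exactly one rounding — derived quantities are rebuilt using the weight values for 69.73 t of glass at exact precision (totals, the four compositions, glass mass, ignition loss, the yield), as given in the problem or the answer.
Ignition loss by material:
  Material A: 16.60 × 0.001000 = 0.01660 t
  Raw B: 14.06 × 0.001000 = 0.01406 t
  Feed C: 2.252 × 0.01470 = 0.03310 t
  Material D: 38.81 × 0.04980 = 1.933 t
Total LOI = 1.997 t
Glass = batch − LOI = 71.72 − 1.997 = 69.73 t

LOI loss = 1.997 t; glass = 69.73 t; yield = 97.22%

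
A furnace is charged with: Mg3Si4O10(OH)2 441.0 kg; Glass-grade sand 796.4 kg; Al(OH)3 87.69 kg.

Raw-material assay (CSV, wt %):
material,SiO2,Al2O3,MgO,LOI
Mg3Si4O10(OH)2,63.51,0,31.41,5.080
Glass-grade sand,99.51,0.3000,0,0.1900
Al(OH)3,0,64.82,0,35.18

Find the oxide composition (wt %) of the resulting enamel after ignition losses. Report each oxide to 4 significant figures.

All arithmetic carries full precision all the way through; the intermediate values are printed rounded off to 4 significant figures in the printout — every reported figure carries a single rounding. All derived quantities are computed at full float precision (net glass mass, totals, ignition loss, the yield, the three compositions) from the batch weights for 1270 kg of glass, as they appear in the problem or the answer.
What the batch supplies per oxide:
  SiO2: 441.0·0.6351 + 796.4·0.9951 = 1073 kg
  Al2O3: 796.4·0.003000 + 87.69·0.6482 = 59.23 kg
  MgO: 441.0·0.3141 = 138.5 kg
LOI: 441.0·0.05080 + 796.4·0.001900 + 87.69·0.3518 = 54.77 kg
batch − LOI leaves glass = 1325 − 54.77 = 1270 kg (= Σ oxide masses)
each oxide over glass, ×100, is wt %

Glass mass = 1270 kg (batch 1325 − LOI 54.77).
Composition: SiO2 84.43%, Al2O3 4.663%, MgO 10.90%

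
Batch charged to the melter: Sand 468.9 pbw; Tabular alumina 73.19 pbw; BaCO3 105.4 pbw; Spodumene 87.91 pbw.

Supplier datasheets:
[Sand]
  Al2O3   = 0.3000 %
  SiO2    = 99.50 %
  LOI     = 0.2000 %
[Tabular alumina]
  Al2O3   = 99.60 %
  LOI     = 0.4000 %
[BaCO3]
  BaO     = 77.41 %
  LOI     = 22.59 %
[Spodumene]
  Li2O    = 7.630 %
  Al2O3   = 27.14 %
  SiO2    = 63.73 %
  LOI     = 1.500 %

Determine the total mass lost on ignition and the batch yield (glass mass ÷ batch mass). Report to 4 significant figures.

LOI loss = 26.36 pbw; glass = 709.0 pbw; yield = 96.42%

Full precision is held in all steps; in-progress results are shown rounded off to 4 significant figures in the working — exactly one rounding is applied to each reported value — derived quantities (yield, the four compositions, glass mass, totals, ignition loss) are re-derived at exact precision from the batch weights for 709.0 pbw of glass, as set out in the question or the answer.
Per-material ignition loss:
  Sand: 468.9 × 0.002000 = 0.9378 pbw
  Tabular alumina: 73.19 × 0.004000 = 0.2928 pbw
  BaCO3: 105.4 × 0.2259 = 23.81 pbw
  Spodumene: 87.91 × 0.01500 = 1.319 pbw
Total LOI = 26.36 pbw
Glass = batch − LOI = 735.4 − 26.36 = 709.0 pbw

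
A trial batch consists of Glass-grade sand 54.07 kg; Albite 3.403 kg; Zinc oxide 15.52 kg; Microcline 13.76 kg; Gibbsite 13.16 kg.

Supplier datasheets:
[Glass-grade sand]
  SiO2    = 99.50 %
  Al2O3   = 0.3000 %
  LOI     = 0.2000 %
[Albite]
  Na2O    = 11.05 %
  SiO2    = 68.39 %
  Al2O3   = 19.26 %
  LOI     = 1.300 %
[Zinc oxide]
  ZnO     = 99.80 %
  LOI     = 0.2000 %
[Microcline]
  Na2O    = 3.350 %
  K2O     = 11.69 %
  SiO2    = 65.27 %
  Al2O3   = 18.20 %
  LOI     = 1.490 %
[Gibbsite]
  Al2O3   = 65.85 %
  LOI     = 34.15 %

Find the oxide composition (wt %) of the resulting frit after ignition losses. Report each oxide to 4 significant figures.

Glass mass = 95.03 kg (batch 99.91 − LOI 4.883).
Composition: Na2O 0.8808%, K2O 1.693%, SiO2 68.51%, ZnO 16.30%, Al2O3 12.61%

Rounding to four significant figures governs each working value as shown; each numeric step maintains full precision in every operation — a single rounding produces each reported result. Derived quantities (the five compositions, the totals, net glass mass, ignition loss, yield) are recomputed from the weighed amounts per 95.03 kg of glass in full precision, precisely as stated by the problem or the answer.
Oxide-by-oxide delivered mass:
  Na2O: 3.403·0.1105 + 13.76·0.03350 = 0.8370 kg
  K2O: 13.76·0.1169 = 1.609 kg
  SiO2: 54.07·0.9950 + 3.403·0.6839 + 13.76·0.6527 = 65.11 kg
  ZnO: 15.52·0.9980 = 15.49 kg
  Al2O3: 54.07·0.003000 + 3.403·0.1926 + 13.76·0.1820 + 13.16·0.6585 = 11.99 kg
LOI: 54.07·0.002000 + 3.403·0.01300 + 15.52·0.002000 + 13.76·0.01490 + 13.16·0.3415 = 4.883 kg
Net of LOI, the glass mass = 99.91 − 4.883 = 95.03 kg (= Σ oxide masses)
each oxide over glass, ×100, is wt %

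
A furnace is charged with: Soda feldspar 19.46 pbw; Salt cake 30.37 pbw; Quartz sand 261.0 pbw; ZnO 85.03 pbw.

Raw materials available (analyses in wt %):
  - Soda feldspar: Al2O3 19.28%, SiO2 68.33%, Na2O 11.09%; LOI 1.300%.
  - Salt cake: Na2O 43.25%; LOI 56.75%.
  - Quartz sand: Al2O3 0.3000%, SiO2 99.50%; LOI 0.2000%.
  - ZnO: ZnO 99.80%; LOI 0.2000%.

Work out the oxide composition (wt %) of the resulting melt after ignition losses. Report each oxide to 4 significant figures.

Glass mass = 377.7 pbw (batch 395.9 − LOI 18.18).
Composition: ZnO 22.47%, Al2O3 1.201%, SiO2 72.28%, Na2O 4.049%

Exact precision is carried at every stage. The intermediate values appear, rounded to four significant figures, across the worked steps — every reported figure carries a single rounding — the derived quantities are re-derived at full precision (LOI, glass mass, the yield, totals, the four compositions) using the weight values at 377.7 pbw of glass, precisely as stated by either problem or answer.
What the batch supplies per oxide:
  ZnO: 85.03·0.9980 = 84.86 pbw
  Al2O3: 19.46·0.1928 + 261.0·0.003000 = 4.535 pbw
  SiO2: 19.46·0.6833 + 261.0·0.9950 = 273.0 pbw
  Na2O: 19.46·0.1109 + 30.37·0.4325 = 15.29 pbw
LOI: 19.46·0.01300 + 30.37·0.5675 + 261.0·0.002000 + 85.03·0.002000 = 18.18 pbw
batch − LOI leaves glass = 395.9 − 18.18 = 377.7 pbw (equal to the oxide-mass sum)
percent share: oxide ÷ glass, ×100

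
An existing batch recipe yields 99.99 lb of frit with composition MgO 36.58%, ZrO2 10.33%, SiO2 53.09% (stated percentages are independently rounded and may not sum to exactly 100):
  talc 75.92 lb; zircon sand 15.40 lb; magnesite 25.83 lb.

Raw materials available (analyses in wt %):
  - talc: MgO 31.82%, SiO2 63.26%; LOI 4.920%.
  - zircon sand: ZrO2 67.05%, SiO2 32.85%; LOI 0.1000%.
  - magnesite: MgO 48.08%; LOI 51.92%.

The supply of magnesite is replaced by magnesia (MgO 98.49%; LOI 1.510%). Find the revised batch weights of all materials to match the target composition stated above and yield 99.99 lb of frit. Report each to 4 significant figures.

Each numeric step maintains exact precision in every operation — the intermediate values are printed rounded off to 4 significant digits in the working. Each reported number takes just one rounding. Derived quantities, including net glass mass, the totals, ignition loss, yield, three oxide percentages, are rebuilt from the weighed amounts per 99.99 lb of glass in full float precision exactly as shown in the problem or answer text.
The oxide mass targets at 99.99 lb frit:
  MgO: 36.58% × 99.99 = 36.58 lb
  ZrO2: 10.33% × 99.99 = 10.33 lb
  SiO2: 53.09% × 99.99 = 53.08 lb
Balance tally, oxide-wise, working from each reported weight, for the quoted basis mass (every target is met by its sum once rounding is allowed for):
  MgO: 75.92·0.3182 + 12.61·0.9849 = 36.58 lb (target 36.58 lb)
  ZrO2: 15.40·0.6705 = 10.33 lb (target 10.33 lb)
  SiO2: 75.92·0.6326 + 15.40·0.3285 = 53.09 lb (target 53.08 lb)
Glass-mass bookkeeping: the batch minus its LOI: 99.99 lb (per-oxide target masses sum to 99.99 lb; basis as stated: 99.99 lb — gaps are rounding artifacts).
Batch grand total — Σ batch = 103.9 lb; the LOI term Σ batch·LOI equals 3.941 lb; yield, glass over the total, = 96.21%.

Revised batch per 99.99 lb frit:
  talc: 75.92 lb
  zircon sand: 15.40 lb
  magnesia: 12.61 lb
Total batch = 103.9 lb; LOI loss = 3.941 lb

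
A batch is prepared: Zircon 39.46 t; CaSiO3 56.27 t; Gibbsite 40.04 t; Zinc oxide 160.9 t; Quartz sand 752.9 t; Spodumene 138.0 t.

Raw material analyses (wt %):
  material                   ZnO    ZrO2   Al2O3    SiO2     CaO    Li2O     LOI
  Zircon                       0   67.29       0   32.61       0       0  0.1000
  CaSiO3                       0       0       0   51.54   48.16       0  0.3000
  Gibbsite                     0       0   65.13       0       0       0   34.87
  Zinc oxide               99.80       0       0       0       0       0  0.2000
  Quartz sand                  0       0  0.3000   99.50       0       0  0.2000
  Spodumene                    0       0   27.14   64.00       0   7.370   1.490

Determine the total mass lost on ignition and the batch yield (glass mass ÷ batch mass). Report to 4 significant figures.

The whole derivation runs at full float precision through every step; in-progress results are displayed, with 4-significant-figure rounding, when written out. Every reported number takes just one rounding — all derived quantities, including totals, net glass mass, the six compositions, the yield, LOI, are computed using the weight values at 1170 t of glass at full float precision, as quoted within the problem or the answer.
Per-material ignition loss:
  Zircon: 39.46 × 0.001000 = 0.03946 t
  CaSiO3: 56.27 × 0.003000 = 0.1688 t
  Gibbsite: 40.04 × 0.3487 = 13.96 t
  Zinc oxide: 160.9 × 0.002000 = 0.3218 t
  Quartz sand: 752.9 × 0.002000 = 1.506 t
  Spodumene: 138.0 × 0.01490 = 2.056 t
Total LOI = 18.05 t
Glass = batch − LOI = 1188 − 18.05 = 1170 t

LOI loss = 18.05 t; glass = 1170 t; yield = 98.48%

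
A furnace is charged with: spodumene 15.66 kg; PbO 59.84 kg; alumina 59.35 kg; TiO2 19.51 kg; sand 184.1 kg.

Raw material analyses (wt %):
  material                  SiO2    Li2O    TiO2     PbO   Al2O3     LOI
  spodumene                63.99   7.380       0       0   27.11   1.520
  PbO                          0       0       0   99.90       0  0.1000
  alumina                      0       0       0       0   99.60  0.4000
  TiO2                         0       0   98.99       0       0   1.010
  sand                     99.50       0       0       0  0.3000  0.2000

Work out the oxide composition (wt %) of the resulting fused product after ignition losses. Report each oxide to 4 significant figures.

Glass mass = 337.4 kg (batch 338.5 − LOI 1.101).
Composition: SiO2 57.27%, Li2O 0.3426%, TiO2 5.725%, PbO 17.72%, Al2O3 18.94%

All arithmetic maintains full float precision all the way through. Intermediates are shown rounded off to 4 significant digits between the steps. Each reported result is rounded just once — derived quantities (the yield, glass mass, totals, the five compositions, LOI) are carried at exact precision using the weight values on 337.4 kg of glass precisely as stated by problem or answer.
Per-oxide mass from batch:
  SiO2: 15.66·0.6399 + 184.1·0.9950 = 193.2 kg
  Li2O: 15.66·0.07380 = 1.156 kg
  TiO2: 19.51·0.9899 = 19.31 kg
  PbO: 59.84·0.9990 = 59.78 kg
  Al2O3: 15.66·0.2711 + 59.35·0.9960 + 184.1·0.003000 = 63.91 kg
LOI: 15.66·0.01520 + 59.84·0.001000 + 59.35·0.004000 + 19.51·0.01010 + 184.1·0.002000 = 1.101 kg
batch − LOI leaves glass = 338.5 − 1.101 = 337.4 kg (matching Σ of the oxides)
wt % = 100 × oxide mass / glass mass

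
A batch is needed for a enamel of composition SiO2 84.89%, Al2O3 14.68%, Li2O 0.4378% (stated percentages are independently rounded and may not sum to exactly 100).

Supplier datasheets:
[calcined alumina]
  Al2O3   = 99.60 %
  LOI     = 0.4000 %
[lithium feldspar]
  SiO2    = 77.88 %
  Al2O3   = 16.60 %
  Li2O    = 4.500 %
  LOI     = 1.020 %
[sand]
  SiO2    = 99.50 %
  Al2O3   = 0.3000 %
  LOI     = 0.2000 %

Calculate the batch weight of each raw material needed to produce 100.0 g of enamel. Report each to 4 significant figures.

Intermediates are printed rounded to 4 significant digits — each numeric step runs at exact precision at all times. A single rounding produces every reported result; derived quantities (the three compositions, the totals, glass mass, LOI, the yield) are computed at full float precision using the weight values on 100.0 g of glass, as given in the problem or the answer.
Oxide mass targets, per 100.0 g enamel:
  SiO2: 84.89% × 100.0 = 84.89 g
  Al2O3: 14.68% × 100.0 = 14.68 g
  Li2O: 0.4378% × 100.0 = 0.4378 g
Checking each oxide sum on the weights just shown, under the basis named above (sum by sum, the targets are met within answer rounding):
  SiO2: 9.729·0.7788 + 77.70·0.9950 = 84.89 g (target 84.89 g)
  Al2O3: 12.88·0.9960 + 9.729·0.1660 + 77.70·0.003000 = 14.68 g (target 14.68 g)
  Li2O: 9.729·0.04500 = 0.4378 g (target 0.4378 g)
Glass-mass closure: total charge less LOI = 100.0 g (the targets, summed, come to 100.0 g; the stated basis being 100.0 g — differing by rounding only).
Whole-batch sum: Σ batch = 100.3 g; the LOI term Σ batch·LOI equals 0.3062 g; the yield ratio, glass ÷ batch: 99.69%.

Batch per 100.0 g enamel:
  calcined alumina: 12.88 g
  lithium feldspar: 9.729 g
  sand: 77.70 g
Total batch = 100.3 g; LOI loss = 0.3062 g; yield = 99.69%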